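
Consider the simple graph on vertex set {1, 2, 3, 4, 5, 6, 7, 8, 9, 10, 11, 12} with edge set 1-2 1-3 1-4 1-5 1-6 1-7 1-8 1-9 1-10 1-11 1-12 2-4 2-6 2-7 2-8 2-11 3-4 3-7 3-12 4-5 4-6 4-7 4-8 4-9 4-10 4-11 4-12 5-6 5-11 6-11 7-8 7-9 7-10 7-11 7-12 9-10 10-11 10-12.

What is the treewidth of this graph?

A width-4 tree decomposition is:
Bags: B1 = {1, 4, 7, 10, 11}  B2 = {1, 4, 7, 10, 12}  B3 = {1, 2, 4, 7, 11}  B4 = {1, 3, 4, 7, 12}  B5 = {1, 2, 4, 6, 11}  B6 = {1, 4, 7, 9, 10}  B7 = {1, 4, 5, 6, 11}  B8 = {1, 2, 4, 7, 8}
Tree: B1–B2, B1–B3, B2–B4, B3–B5, B1–B6, B5–B7, B3–B8
Every bag has size at most 5, so the width is 5 − 1 = 4 and tw(G) ≤ 4. Conversely, {1, 4, 5, 6, 11} is a clique of size 5, and the vertices of any clique must share a bag in every tree decomposition; so some bag has ≥ 5 vertices and tw(G) ≥ 4. Combining the bounds, tw(G) = 4.

4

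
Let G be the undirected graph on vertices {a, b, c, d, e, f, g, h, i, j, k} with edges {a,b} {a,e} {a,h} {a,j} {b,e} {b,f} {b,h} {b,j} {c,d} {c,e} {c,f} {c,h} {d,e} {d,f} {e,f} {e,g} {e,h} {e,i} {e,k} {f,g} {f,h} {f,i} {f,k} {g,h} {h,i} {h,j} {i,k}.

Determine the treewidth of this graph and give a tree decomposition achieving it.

Every bag has size at most 4, so the width is 4 − 1 = 3 and tw(G) ≤ 3. For the lower bound, the 4 vertices {a, b, h, j} are pairwise adjacent, and any tree decomposition puts a clique entirely inside one bag — forcing width ≥ 3. Hence tw(G) = 3 exactly.

Treewidth 3.
Bags: B1 = {e, f, h, i}  B2 = {c, e, f, h}  B3 = {e, f, i, k}  B4 = {e, f, g, h}  B5 = {b, e, f, h}  B6 = {a, b, e, h}  B7 = {c, d, e, f}  B8 = {a, b, h, j}
Tree: B1–B2, B1–B3, B2–B4, B2–B5, B5–B6, B2–B7, B6–B8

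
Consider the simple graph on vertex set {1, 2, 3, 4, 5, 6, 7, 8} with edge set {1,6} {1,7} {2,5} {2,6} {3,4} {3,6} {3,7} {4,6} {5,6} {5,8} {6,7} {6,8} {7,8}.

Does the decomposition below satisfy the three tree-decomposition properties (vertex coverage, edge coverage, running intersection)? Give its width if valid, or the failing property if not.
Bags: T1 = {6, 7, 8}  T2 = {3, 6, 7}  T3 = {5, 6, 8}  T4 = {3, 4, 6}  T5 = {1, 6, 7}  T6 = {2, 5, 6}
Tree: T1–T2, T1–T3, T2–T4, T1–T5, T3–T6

Yes; width 2.

Vertex coverage: the bags together contain {1, 2, 3, 4, 5, 6, 7, 8}, the full vertex set. Edge coverage: each edge of G has both endpoints in at least one bag. Running intersection: for every vertex, the bags containing it form a connected subtree. All three properties hold, so this is a valid tree decomposition of width max|bag| − 1 = 2, and hence tw(G) ≤ 2.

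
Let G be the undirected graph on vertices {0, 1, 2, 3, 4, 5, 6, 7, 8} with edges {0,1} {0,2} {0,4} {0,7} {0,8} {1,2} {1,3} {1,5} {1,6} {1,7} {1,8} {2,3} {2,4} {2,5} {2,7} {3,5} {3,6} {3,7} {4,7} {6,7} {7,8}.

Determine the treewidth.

3

A width-3 tree decomposition is:
Bags: B1 = {0, 1, 2, 7}  B2 = {1, 2, 3, 7}  B3 = {1, 2, 3, 5}  B4 = {0, 2, 4, 7}  B5 = {0, 1, 7, 8}  B6 = {1, 3, 6, 7}
Tree: B1–B2, B2–B3, B1–B4, B1–B5, B2–B6
Each bag holds 4 vertices, so the decomposition has width 3, which upper-bounds the treewidth. Conversely, {1, 2, 3, 5} is a clique of size 4, and the vertices of any clique must share a bag in every tree decomposition; so some bag has ≥ 4 vertices and tw(G) ≥ 3. Hence tw(G) = 3 exactly.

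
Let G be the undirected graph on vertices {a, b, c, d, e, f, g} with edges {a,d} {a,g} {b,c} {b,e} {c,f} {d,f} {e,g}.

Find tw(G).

2

A width-2 tree decomposition is:
Bags: B1 = {b, c, e}  B2 = {c, e, g}  B3 = {a, c, g}  B4 = {a, c, d}  B5 = {c, d, f}
Tree: B1–B2, B2–B3, B3–B4, B4–B5
Each bag holds 3 vertices, so the decomposition has width 2, which upper-bounds the treewidth. The edges c–b–e–g–a–d–f–c form a cycle, so G is not a tree and its treewidth is at least 2. Combining the bounds, tw(G) = 2.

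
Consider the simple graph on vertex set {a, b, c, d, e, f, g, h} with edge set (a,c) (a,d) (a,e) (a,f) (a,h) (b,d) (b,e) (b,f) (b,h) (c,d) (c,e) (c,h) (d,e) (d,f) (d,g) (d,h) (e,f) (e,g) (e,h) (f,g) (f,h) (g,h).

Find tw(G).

4

A width-4 tree decomposition is:
Bags: B1 = {a, c, d, e, h}  B2 = {a, d, e, f, h}  B3 = {b, d, e, f, h}  B4 = {d, e, f, g, h}
Tree: B1–B2, B2–B3, B3–B4
Every bag has size at most 5, so the width is 5 − 1 = 4 and tw(G) ≤ 4. For the lower bound, the 5 vertices {a, c, d, e, h} are pairwise adjacent, and any tree decomposition puts a clique entirely inside one bag — forcing width ≥ 4. The upper and lower bounds meet at 4, so that is the treewidth.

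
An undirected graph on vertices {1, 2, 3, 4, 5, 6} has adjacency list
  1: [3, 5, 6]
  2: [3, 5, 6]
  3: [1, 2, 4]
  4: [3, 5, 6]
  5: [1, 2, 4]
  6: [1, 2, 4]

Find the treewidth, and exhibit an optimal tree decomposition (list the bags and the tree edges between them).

Treewidth 3.
Bags: B1 = {1, 2, 4, 5}  B2 = {1, 2, 3, 4}  B3 = {1, 2, 4, 6}
Tree: B1–B2, B2–B3

The largest bag has 4 vertices, giving width 3; this decomposition certifies tw(G) ≤ 3. For the lower bound: the 4 vertex sets {1,5}, {2,3}, {4}, {6} are disjoint, each induces a connected subgraph, and every pair is joined by at least one edge of G. Contracting each set to a single vertex therefore yields K_{4} as a minor, and since treewidth is minor-monotone, tw(G) ≥ tw(K_{4}) = 3. Combining the bounds, tw(G) = 3.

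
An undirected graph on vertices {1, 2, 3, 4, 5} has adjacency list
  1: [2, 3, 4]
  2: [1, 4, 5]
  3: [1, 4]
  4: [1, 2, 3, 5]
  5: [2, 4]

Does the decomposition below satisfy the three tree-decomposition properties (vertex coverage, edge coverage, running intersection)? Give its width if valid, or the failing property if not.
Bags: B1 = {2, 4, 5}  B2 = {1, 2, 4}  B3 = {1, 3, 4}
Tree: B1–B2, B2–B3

Checking the three conditions: (i) the bags cover all of {1, 2, 3, 4, 5}; (ii) for each edge, some bag contains both endpoints; (iii) the bags containing any fixed vertex form a subtree. All hold, so the decomposition is valid with width 3 − 1 = 2.

Yes; width 2.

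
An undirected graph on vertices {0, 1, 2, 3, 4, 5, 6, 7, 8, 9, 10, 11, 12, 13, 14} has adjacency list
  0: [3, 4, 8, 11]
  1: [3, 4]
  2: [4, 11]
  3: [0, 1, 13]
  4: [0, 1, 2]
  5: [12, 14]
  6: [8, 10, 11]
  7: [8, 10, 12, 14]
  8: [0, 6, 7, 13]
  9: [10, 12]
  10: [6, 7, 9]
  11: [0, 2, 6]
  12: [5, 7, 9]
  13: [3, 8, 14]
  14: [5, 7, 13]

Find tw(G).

3

A width-3 tree decomposition is:
Bags: B1 = {5, 9, 10, 12}  B2 = {5, 7, 10, 12}  B3 = {5, 7, 10, 14}  B4 = {6, 7, 10, 14}  B5 = {6, 7, 8, 14}  B6 = {6, 8, 13, 14}  B7 = {6, 8, 11, 13}  B8 = {0, 8, 11, 13}  B9 = {0, 3, 11, 13}  B10 = {0, 2, 3, 11}  B11 = {0, 2, 3, 4}  B12 = {1, 2, 3, 4}
Tree: B1–B2, B2–B3, B3–B4, B4–B5, B5–B6, B6–B7, B7–B8, B8–B9, B9–B10, B10–B11, B11–B12
Every bag has size at most 4, so the width is 4 − 1 = 3 and tw(G) ≤ 3. For the lower bound: the 4 vertex sets {5,9,12}, {10}, {7}, {6,8,13,14} are disjoint, each induces a connected subgraph, and every pair is joined by at least one edge of G. Contracting each set to a single vertex therefore yields K_{4} as a minor, and since treewidth is minor-monotone, tw(G) ≥ tw(K_{4}) = 3. Combining the bounds, tw(G) = 3.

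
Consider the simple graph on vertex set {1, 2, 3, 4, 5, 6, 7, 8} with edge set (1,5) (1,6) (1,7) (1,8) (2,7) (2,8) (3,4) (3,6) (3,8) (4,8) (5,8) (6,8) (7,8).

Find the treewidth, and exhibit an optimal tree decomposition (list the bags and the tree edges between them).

Treewidth 2.
Bags: B1 = {1, 7, 8}  B2 = {1, 6, 8}  B3 = {1, 5, 8}  B4 = {3, 6, 8}  B5 = {2, 7, 8}  B6 = {3, 4, 8}
Tree: B1–B2, B1–B3, B2–B4, B1–B5, B4–B6

The largest bag has 3 vertices, giving width 2; this decomposition certifies tw(G) ≤ 2. On the other hand G contains the 3-clique {1, 5, 8}. A clique must lie in a single bag of any decomposition, so no decomposition can have width below 2. Hence tw(G) = 2 exactly.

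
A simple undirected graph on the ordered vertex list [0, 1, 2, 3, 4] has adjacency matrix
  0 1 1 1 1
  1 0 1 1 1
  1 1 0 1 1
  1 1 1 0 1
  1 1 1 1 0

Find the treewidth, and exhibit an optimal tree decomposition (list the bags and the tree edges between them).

Treewidth 4.
Bags: B1 = {0, 1, 2, 3, 4}
Tree: (single bag)

A single bag containing all 5 vertices is trivially a valid decomposition of width 4. On the other hand G contains the 5-clique {0, 1, 2, 3, 4}. A clique must lie in a single bag of any decomposition, so no decomposition can have width below 4. Combining the bounds, tw(G) = 4.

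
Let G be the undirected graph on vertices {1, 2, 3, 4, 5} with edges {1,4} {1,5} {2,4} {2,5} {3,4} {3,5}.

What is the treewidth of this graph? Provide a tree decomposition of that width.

Treewidth 2.
One such decomposition:
Bags: B1 = {2, 4, 5}  B2 = {1, 4, 5}  B3 = {3, 4, 5}
Tree: B1–B2, B2–B3

Every bag has size at most 3, so the width is 3 − 1 = 2 and tw(G) ≤ 2. Since 5–2–4–1–5 is a cycle in G, G is not acyclic. Forests are exactly the graphs of treewidth ≤ 1, so tw(G) ≥ 2. Combining the bounds, tw(G) = 2.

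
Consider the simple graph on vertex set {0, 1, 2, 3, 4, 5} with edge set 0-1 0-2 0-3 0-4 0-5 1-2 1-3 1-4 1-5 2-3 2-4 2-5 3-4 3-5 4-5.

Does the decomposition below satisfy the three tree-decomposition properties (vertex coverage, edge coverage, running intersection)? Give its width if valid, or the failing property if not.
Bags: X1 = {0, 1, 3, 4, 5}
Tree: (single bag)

A tree decomposition must satisfy three properties: every vertex lies in some bag; for every edge, both endpoints lie together in some bag; and for every vertex, the bags containing it form a connected subtree. Here vertex 2 appears in no bag, so the decomposition is invalid.

No — vertex 2 appears in no bag.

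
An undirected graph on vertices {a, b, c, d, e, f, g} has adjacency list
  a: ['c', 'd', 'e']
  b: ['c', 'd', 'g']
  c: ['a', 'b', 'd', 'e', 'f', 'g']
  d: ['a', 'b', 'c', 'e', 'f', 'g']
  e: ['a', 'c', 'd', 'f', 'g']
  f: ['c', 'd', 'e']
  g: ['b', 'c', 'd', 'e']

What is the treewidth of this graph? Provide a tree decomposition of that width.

The largest bag has 4 vertices, giving width 3; this decomposition certifies tw(G) ≤ 3. Conversely, {c, d, e, g} is a clique of size 4, and the vertices of any clique must share a bag in every tree decomposition; so some bag has ≥ 4 vertices and tw(G) ≥ 3. Combining the bounds, tw(G) = 3.

Treewidth 3.
Bags: B1 = {c, d, e, g}  B2 = {c, d, e, f}  B3 = {a, c, d, e}  B4 = {b, c, d, g}
Tree: B1–B2, B2–B3, B1–B4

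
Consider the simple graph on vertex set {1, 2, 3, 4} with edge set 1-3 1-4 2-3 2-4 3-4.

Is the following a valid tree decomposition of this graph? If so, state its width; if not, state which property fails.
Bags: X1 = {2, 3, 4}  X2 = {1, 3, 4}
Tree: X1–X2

Vertex coverage: the bags together contain {1, 2, 3, 4}, the full vertex set. Edge coverage: each edge of G has both endpoints in at least one bag. Running intersection: for every vertex, the bags containing it form a connected subtree. All three properties hold, so this is a valid tree decomposition of width max|bag| − 1 = 2, and hence tw(G) ≤ 2.

Yes; width 2.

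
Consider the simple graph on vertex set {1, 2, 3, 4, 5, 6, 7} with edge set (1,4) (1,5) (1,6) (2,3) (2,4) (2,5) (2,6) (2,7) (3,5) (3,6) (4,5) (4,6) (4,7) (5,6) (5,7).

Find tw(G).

A width-3 tree decomposition is:
Bags: B1 = {2, 4, 5, 6}  B2 = {2, 4, 5, 7}  B3 = {2, 3, 5, 6}  B4 = {1, 4, 5, 6}
Tree: B1–B2, B1–B3, B1–B4
The largest bag has 4 vertices, giving width 3; this decomposition certifies tw(G) ≤ 3. Conversely, {1, 4, 5, 6} is a clique of size 4, and the vertices of any clique must share a bag in every tree decomposition; so some bag has ≥ 4 vertices and tw(G) ≥ 3. Therefore the treewidth is 3.

3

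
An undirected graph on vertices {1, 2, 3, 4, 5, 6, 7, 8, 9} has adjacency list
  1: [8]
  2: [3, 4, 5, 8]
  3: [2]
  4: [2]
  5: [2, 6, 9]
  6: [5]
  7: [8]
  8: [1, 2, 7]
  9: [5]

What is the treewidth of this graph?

1

A width-1 tree decomposition is:
Bags: B1 = {2, 3}  B2 = {2, 8}  B3 = {1, 8}  B4 = {2, 4}  B5 = {2, 5}  B6 = {7, 8}  B7 = {5, 6}  B8 = {5, 9}
Tree: B1–B2, B2–B3, B2–B4, B1–B5, B2–B6, B5–B7, B5–B8
Each bag holds 2 vertices, so the decomposition has width 1, which upper-bounds the treewidth. Any graph with an edge has treewidth ≥ 1, and G has the edge 3–2. Hence tw(G) = 1 exactly.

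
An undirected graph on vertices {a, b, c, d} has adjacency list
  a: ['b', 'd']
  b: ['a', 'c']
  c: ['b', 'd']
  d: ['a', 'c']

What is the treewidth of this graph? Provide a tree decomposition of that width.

Treewidth 2.
Bags: B1 = {a, b, d}  B2 = {b, c, d}
Tree: B1–B2

The largest bag has 3 vertices, giving width 2; this decomposition certifies tw(G) ≤ 2. The edges b–a–d–c–b form a cycle, so G is not a tree and its treewidth is at least 2. The upper and lower bounds meet at 2, so that is the treewidth.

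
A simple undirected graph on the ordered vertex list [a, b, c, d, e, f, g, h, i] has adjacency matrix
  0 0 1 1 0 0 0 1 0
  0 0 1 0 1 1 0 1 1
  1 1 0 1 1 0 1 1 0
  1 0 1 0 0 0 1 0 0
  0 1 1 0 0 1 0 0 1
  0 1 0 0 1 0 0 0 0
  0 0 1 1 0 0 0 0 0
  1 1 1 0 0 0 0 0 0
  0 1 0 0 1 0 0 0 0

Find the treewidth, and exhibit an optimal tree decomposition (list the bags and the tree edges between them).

Every bag has size at most 3, so the width is 3 − 1 = 2 and tw(G) ≤ 2. Conversely, {c, d, g} is a clique of size 3, and the vertices of any clique must share a bag in every tree decomposition; so some bag has ≥ 3 vertices and tw(G) ≥ 2. The upper and lower bounds meet at 2, so that is the treewidth.

Treewidth 2.
One optimal decomposition is:
Bags: B1 = {b, c, h}  B2 = {b, c, e}  B3 = {b, e, i}  B4 = {b, e, f}  B5 = {a, c, h}  B6 = {a, c, d}  B7 = {c, d, g}
Tree: B1–B2, B2–B3, B2–B4, B1–B5, B5–B6, B6–B7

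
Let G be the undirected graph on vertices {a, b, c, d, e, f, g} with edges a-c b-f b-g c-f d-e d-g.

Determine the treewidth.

1

A width-1 tree decomposition is:
Bags: B1 = {a, c}  B2 = {c, f}  B3 = {b, f}  B4 = {b, g}  B5 = {d, g}  B6 = {d, e}
Tree: B1–B2, B2–B3, B3–B4, B4–B5, B5–B6
The largest bag has 2 vertices, giving width 1; this decomposition certifies tw(G) ≤ 1. Since G has at least one edge (e.g. a–c), it is not an edgeless graph, so tw(G) ≥ 1. Combining the bounds, tw(G) = 1.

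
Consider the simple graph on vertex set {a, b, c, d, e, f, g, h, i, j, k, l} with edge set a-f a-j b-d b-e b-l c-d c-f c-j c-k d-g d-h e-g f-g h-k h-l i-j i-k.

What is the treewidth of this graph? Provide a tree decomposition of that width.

Treewidth 3.
Bags: B1 = {a, i, j, k}  B2 = {a, c, j, k}  B3 = {a, c, f, k}  B4 = {c, f, h, k}  B5 = {c, d, f, h}  B6 = {d, f, g, h}  B7 = {d, g, h, l}  B8 = {b, d, g, l}  B9 = {b, e, g, l}
Tree: B1–B2, B2–B3, B3–B4, B4–B5, B5–B6, B6–B7, B7–B8, B8–B9

The largest bag has 4 vertices, giving width 3; this decomposition certifies tw(G) ≤ 3. For the lower bound: the 4 vertex sets {a,i,j}, {k}, {c}, {d,f,g,h} are disjoint, each induces a connected subgraph, and every pair is joined by at least one edge of G. Contracting each set to a single vertex therefore yields K_{4} as a minor, and since treewidth is minor-monotone, tw(G) ≥ tw(K_{4}) = 3. Therefore the treewidth is 3.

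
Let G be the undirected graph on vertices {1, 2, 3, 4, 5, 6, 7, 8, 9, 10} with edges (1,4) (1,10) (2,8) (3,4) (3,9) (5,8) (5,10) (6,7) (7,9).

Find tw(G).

1

A width-1 tree decomposition is:
Bags: B1 = {6, 7}  B2 = {7, 9}  B3 = {3, 9}  B4 = {3, 4}  B5 = {1, 4}  B6 = {1, 10}  B7 = {5, 10}  B8 = {5, 8}  B9 = {2, 8}
Tree: B1–B2, B2–B3, B3–B4, B4–B5, B5–B6, B6–B7, B7–B8, B8–B9
The largest bag has 2 vertices, giving width 1; this decomposition certifies tw(G) ≤ 1. Any graph with an edge has treewidth ≥ 1, and G has the edge 6–7. Combining the bounds, tw(G) = 1.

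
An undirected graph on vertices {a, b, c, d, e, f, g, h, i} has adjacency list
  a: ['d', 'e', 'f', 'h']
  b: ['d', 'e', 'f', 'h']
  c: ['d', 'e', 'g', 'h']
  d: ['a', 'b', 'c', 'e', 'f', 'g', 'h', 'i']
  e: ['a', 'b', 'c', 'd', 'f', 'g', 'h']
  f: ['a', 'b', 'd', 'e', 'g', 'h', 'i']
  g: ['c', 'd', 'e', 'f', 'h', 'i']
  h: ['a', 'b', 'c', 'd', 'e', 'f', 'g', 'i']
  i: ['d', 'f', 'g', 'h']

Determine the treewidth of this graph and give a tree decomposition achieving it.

The largest bag has 5 vertices, giving width 4; this decomposition certifies tw(G) ≤ 4. On the other hand G contains the 5-clique {c, d, e, g, h}. A clique must lie in a single bag of any decomposition, so no decomposition can have width below 4. Hence tw(G) = 4 exactly.

Treewidth 4.
Bags: B1 = {d, e, f, g, h}  B2 = {a, d, e, f, h}  B3 = {c, d, e, g, h}  B4 = {d, f, g, h, i}  B5 = {b, d, e, f, h}
Tree: B1–B2, B1–B3, B1–B4, B1–B5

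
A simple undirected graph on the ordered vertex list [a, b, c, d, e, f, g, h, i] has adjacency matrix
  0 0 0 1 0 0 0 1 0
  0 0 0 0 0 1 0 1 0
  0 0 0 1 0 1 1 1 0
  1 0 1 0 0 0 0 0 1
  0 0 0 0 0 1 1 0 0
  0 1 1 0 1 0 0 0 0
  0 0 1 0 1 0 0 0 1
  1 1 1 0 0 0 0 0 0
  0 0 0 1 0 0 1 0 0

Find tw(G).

3

A width-3 tree decomposition is:
Bags: B1 = {e, f, g, i}  B2 = {c, f, g, i}  B3 = {c, d, f, i}  B4 = {b, c, d, f}  B5 = {b, c, d, h}  B6 = {a, b, d, h}
Tree: B1–B2, B2–B3, B3–B4, B4–B5, B5–B6
Each bag holds 4 vertices, so the decomposition has width 3, which upper-bounds the treewidth. For the lower bound: the 4 vertex sets {e,g,i}, {f}, {c}, {a,b,d,h} are disjoint, each induces a connected subgraph, and every pair is joined by at least one edge of G. Contracting each set to a single vertex therefore yields K_{4} as a minor, and since treewidth is minor-monotone, tw(G) ≥ tw(K_{4}) = 3. The upper and lower bounds meet at 3, so that is the treewidth.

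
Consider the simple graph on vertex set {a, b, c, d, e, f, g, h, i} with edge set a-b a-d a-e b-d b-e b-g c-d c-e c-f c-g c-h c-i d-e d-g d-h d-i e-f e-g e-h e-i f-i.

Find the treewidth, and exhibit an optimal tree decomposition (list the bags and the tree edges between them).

Treewidth 3.
One such decomposition:
Bags: B1 = {c, d, e, h}  B2 = {c, d, e, g}  B3 = {c, d, e, i}  B4 = {b, d, e, g}  B5 = {c, e, f, i}  B6 = {a, b, d, e}
Tree: B1–B2, B1–B3, B2–B4, B3–B5, B4–B6

Each bag holds 4 vertices, so the decomposition has width 3, which upper-bounds the treewidth. On the other hand G contains the 4-clique {c, d, e, g}. A clique must lie in a single bag of any decomposition, so no decomposition can have width below 3. Hence tw(G) = 3 exactly.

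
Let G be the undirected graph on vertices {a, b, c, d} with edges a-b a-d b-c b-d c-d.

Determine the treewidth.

2

A width-2 tree decomposition is:
Bags: B1 = {b, c, d}  B2 = {a, b, d}
Tree: B1–B2
The largest bag has 3 vertices, giving width 2; this decomposition certifies tw(G) ≤ 2. Conversely, {b, c, d} is a clique of size 3, and the vertices of any clique must share a bag in every tree decomposition; so some bag has ≥ 3 vertices and tw(G) ≥ 2. Combining the bounds, tw(G) = 2.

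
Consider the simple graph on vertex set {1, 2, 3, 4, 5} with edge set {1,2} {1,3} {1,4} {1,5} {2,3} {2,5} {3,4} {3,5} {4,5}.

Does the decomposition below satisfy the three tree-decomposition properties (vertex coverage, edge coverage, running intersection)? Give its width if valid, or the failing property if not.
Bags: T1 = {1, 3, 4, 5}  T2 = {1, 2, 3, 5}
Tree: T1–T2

Checking the three conditions: (i) the bags cover all of {1, 2, 3, 4, 5}; (ii) for each edge, some bag contains both endpoints; (iii) the bags containing any fixed vertex form a subtree. All hold, so the decomposition is valid with width 4 − 1 = 3.

Yes; width 3.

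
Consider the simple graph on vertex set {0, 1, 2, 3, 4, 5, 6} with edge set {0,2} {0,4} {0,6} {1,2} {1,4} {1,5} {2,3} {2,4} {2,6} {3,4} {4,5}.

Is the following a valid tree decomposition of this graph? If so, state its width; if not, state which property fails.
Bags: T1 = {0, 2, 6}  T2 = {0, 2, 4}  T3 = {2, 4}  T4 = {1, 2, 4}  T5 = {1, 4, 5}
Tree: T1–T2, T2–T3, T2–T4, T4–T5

No — vertex 3 appears in no bag.

A tree decomposition must satisfy three properties: every vertex lies in some bag; for every edge, both endpoints lie together in some bag; and for every vertex, the bags containing it form a connected subtree. Here vertex 3 appears in no bag, so the decomposition is invalid.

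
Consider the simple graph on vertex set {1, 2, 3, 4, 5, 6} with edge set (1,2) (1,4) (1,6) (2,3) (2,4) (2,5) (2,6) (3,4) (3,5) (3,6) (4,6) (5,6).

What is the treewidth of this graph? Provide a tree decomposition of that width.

Each bag holds 4 vertices, so the decomposition has width 3, which upper-bounds the treewidth. Conversely, {1, 2, 4, 6} is a clique of size 4, and the vertices of any clique must share a bag in every tree decomposition; so some bag has ≥ 4 vertices and tw(G) ≥ 3. Combining the bounds, tw(G) = 3.

Treewidth 3.
One optimal decomposition is:
Bags: B1 = {2, 3, 4, 6}  B2 = {2, 3, 5, 6}  B3 = {1, 2, 4, 6}
Tree: B1–B2, B1–B3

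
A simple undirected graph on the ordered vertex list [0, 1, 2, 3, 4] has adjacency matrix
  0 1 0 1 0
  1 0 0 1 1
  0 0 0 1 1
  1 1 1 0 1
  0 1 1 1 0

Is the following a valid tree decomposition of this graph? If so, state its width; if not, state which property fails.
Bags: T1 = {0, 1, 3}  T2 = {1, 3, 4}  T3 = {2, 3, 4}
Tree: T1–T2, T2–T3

Yes; width 2.

Vertex coverage: the bags together contain {0, 1, 2, 3, 4}, the full vertex set. Edge coverage: each edge of G has both endpoints in at least one bag. Running intersection: for every vertex, the bags containing it form a connected subtree. All three properties hold, so this is a valid tree decomposition of width max|bag| − 1 = 2, and hence tw(G) ≤ 2.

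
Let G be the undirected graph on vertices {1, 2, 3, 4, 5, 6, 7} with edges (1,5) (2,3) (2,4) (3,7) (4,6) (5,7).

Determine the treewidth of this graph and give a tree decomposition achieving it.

Treewidth 1.
One optimal decomposition is:
Bags: B1 = {4, 6}  B2 = {2, 4}  B3 = {2, 3}  B4 = {3, 7}  B5 = {5, 7}  B6 = {1, 5}
Tree: B1–B2, B2–B3, B3–B4, B4–B5, B5–B6

Every bag has size at most 2, so the width is 2 − 1 = 1 and tw(G) ≤ 1. Since G has at least one edge (e.g. 6–4), it is not an edgeless graph, so tw(G) ≥ 1. Therefore the treewidth is 1.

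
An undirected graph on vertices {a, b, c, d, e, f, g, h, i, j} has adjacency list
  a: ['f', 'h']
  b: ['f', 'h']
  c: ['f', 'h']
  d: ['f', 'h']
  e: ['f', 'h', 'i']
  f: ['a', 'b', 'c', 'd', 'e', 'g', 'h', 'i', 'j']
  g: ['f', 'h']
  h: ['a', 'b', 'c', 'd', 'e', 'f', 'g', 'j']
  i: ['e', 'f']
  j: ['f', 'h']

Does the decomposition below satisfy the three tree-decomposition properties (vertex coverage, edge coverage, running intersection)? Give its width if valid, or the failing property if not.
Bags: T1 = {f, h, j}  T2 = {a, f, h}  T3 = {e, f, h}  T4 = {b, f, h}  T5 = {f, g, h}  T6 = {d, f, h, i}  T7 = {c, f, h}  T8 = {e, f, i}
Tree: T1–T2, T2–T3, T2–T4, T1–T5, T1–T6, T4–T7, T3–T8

No — bags containing vertex i are not connected in the tree.

A tree decomposition must satisfy three properties: every vertex lies in some bag; for every edge, both endpoints lie together in some bag; and for every vertex, the bags containing it form a connected subtree. Here bags containing vertex i are not connected in the tree, so the decomposition is invalid.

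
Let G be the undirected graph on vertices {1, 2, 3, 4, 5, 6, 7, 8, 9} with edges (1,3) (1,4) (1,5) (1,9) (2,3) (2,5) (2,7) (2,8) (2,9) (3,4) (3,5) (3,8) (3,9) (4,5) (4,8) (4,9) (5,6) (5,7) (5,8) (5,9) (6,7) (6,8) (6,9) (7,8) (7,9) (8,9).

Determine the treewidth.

4

A width-4 tree decomposition is:
Bags: B1 = {2, 3, 5, 8, 9}  B2 = {2, 5, 7, 8, 9}  B3 = {3, 4, 5, 8, 9}  B4 = {1, 3, 4, 5, 9}  B5 = {5, 6, 7, 8, 9}
Tree: B1–B2, B1–B3, B3–B4, B2–B5
The largest bag has 5 vertices, giving width 4; this decomposition certifies tw(G) ≤ 4. For the lower bound, the 5 vertices {2, 3, 5, 8, 9} are pairwise adjacent, and any tree decomposition puts a clique entirely inside one bag — forcing width ≥ 4. Combining the bounds, tw(G) = 4.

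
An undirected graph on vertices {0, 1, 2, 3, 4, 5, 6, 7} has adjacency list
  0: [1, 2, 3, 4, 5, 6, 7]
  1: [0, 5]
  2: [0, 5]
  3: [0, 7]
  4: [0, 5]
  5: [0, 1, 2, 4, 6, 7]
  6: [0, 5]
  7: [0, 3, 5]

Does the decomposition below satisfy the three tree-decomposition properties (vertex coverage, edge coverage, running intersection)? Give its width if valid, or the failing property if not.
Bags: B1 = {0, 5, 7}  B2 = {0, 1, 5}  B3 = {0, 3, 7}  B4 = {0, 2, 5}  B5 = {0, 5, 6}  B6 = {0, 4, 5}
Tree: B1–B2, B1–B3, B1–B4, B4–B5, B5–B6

Checking the three conditions: (i) the bags cover all of {0, 1, 2, 3, 4, 5, 6, 7}; (ii) for each edge, some bag contains both endpoints; (iii) the bags containing any fixed vertex form a subtree. All hold, so the decomposition is valid with width 3 − 1 = 2.

Yes; width 2.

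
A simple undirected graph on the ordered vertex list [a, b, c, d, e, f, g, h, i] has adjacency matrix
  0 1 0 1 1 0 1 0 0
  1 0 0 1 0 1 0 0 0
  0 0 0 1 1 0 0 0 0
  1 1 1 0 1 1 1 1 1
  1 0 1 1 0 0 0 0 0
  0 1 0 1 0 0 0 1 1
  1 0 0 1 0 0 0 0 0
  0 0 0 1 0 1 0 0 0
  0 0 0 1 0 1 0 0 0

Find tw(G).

A width-2 tree decomposition is:
Bags: B1 = {b, d, f}  B2 = {d, f, i}  B3 = {a, b, d}  B4 = {a, d, e}  B5 = {a, d, g}  B6 = {d, f, h}  B7 = {c, d, e}
Tree: B1–B2, B1–B3, B3–B4, B3–B5, B1–B6, B4–B7
Each bag holds 3 vertices, so the decomposition has width 2, which upper-bounds the treewidth. On the other hand G contains the 3-clique {d, f, h}. A clique must lie in a single bag of any decomposition, so no decomposition can have width below 2. Therefore the treewidth is 2.

2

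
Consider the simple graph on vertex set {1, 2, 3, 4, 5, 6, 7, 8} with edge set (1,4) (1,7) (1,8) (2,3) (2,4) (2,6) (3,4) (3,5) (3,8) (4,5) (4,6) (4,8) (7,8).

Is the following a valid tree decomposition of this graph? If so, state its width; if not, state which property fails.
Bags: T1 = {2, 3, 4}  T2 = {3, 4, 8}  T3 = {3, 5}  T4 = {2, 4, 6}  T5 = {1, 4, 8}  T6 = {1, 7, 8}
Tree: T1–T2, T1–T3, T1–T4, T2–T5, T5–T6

A tree decomposition must satisfy three properties: every vertex lies in some bag; for every edge, both endpoints lie together in some bag; and for every vertex, the bags containing it form a connected subtree. Here edge (4,5) lies in no bag, so the decomposition is invalid.

No — edge (4,5) lies in no bag.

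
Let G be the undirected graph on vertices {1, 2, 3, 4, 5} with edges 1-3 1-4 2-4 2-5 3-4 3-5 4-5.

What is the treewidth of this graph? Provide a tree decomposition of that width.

Every bag has size at most 3, so the width is 3 − 1 = 2 and tw(G) ≤ 2. On the other hand G contains the 3-clique {2, 4, 5}. A clique must lie in a single bag of any decomposition, so no decomposition can have width below 2. Combining the bounds, tw(G) = 2.

Treewidth 2.
Bags: B1 = {2, 4, 5}  B2 = {3, 4, 5}  B3 = {1, 3, 4}
Tree: B1–B2, B2–B3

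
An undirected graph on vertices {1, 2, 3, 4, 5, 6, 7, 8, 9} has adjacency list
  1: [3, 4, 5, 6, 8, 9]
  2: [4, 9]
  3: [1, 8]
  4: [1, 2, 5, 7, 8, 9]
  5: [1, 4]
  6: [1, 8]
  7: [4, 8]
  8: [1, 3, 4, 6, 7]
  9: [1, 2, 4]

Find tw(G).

A width-2 tree decomposition is:
Bags: B1 = {1, 4, 8}  B2 = {4, 7, 8}  B3 = {1, 3, 8}  B4 = {1, 4, 5}  B5 = {1, 6, 8}  B6 = {1, 4, 9}  B7 = {2, 4, 9}
Tree: B1–B2, B1–B3, B1–B4, B3–B5, B1–B6, B6–B7
Each bag holds 3 vertices, so the decomposition has width 2, which upper-bounds the treewidth. Conversely, {1, 3, 8} is a clique of size 3, and the vertices of any clique must share a bag in every tree decomposition; so some bag has ≥ 3 vertices and tw(G) ≥ 2. The upper and lower bounds meet at 2, so that is the treewidth.

2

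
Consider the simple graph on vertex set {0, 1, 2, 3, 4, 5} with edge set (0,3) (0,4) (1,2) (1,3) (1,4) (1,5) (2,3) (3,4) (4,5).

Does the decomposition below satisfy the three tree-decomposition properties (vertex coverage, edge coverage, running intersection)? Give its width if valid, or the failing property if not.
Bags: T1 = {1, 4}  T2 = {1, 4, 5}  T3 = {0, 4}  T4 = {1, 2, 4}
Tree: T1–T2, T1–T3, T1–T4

No — vertex 3 appears in no bag.

A tree decomposition must satisfy three properties: every vertex lies in some bag; for every edge, both endpoints lie together in some bag; and for every vertex, the bags containing it form a connected subtree. Here vertex 3 appears in no bag, so the decomposition is invalid.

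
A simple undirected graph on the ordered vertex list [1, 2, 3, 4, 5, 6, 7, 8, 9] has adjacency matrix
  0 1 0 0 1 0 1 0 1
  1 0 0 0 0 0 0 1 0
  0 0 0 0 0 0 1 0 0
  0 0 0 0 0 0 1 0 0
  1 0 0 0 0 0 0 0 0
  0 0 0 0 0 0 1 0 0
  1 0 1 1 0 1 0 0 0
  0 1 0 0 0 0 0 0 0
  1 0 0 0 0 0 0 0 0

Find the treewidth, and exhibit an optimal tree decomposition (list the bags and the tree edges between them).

Treewidth 1.
Bags: B1 = {1, 7}  B2 = {1, 2}  B3 = {4, 7}  B4 = {2, 8}  B5 = {1, 5}  B6 = {6, 7}  B7 = {3, 7}  B8 = {1, 9}
Tree: B1–B2, B1–B3, B2–B4, B1–B5, B3–B6, B1–B7, B5–B8

Each bag holds 2 vertices, so the decomposition has width 1, which upper-bounds the treewidth. G has an edge, so its treewidth is at least 1. The upper and lower bounds meet at 1, so that is the treewidth.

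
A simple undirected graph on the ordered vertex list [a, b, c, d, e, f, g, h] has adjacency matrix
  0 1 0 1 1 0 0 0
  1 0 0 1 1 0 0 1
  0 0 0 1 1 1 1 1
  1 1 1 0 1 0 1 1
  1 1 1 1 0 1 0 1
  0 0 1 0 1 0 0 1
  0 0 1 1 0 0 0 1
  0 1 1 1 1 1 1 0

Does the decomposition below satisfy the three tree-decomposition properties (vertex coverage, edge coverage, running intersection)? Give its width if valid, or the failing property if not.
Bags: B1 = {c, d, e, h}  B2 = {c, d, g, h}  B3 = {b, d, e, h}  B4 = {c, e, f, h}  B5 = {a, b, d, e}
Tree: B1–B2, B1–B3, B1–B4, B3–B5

Vertex coverage: the bags together contain {a, b, c, d, e, f, g, h}, the full vertex set. Edge coverage: each edge of G has both endpoints in at least one bag. Running intersection: for every vertex, the bags containing it form a connected subtree. All three properties hold, so this is a valid tree decomposition of width max|bag| − 1 = 3, and hence tw(G) ≤ 3.

Yes; width 3.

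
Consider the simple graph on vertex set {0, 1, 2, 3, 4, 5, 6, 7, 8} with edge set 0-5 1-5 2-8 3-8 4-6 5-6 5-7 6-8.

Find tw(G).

A width-1 tree decomposition is:
Bags: B1 = {6, 8}  B2 = {5, 6}  B3 = {0, 5}  B4 = {3, 8}  B5 = {2, 8}  B6 = {4, 6}  B7 = {1, 5}  B8 = {5, 7}
Tree: B1–B2, B2–B3, B1–B4, B4–B5, B1–B6, B2–B7, B3–B8
The largest bag has 2 vertices, giving width 1; this decomposition certifies tw(G) ≤ 1. Any graph with an edge has treewidth ≥ 1, and G has the edge 8–6. Hence tw(G) = 1 exactly.

1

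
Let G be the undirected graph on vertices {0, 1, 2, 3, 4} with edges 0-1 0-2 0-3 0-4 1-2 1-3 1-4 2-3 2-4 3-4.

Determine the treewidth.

4

A width-4 tree decomposition is:
Bags: B1 = {0, 1, 2, 3, 4}
Tree: (single bag)
With just one bag of size 5, the width is 5 − 1 = 4, so tw(G) ≤ 4. For the lower bound, the 5 vertices {0, 1, 2, 3, 4} are pairwise adjacent, and any tree decomposition puts a clique entirely inside one bag — forcing width ≥ 4. The upper and lower bounds meet at 4, so that is the treewidth.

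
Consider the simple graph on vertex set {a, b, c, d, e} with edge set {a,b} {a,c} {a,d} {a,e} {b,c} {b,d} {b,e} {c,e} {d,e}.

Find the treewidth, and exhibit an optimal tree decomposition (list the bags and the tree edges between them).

Treewidth 3.
One such decomposition:
Bags: B1 = {a, b, d, e}  B2 = {a, b, c, e}
Tree: B1–B2

Every bag has size at most 4, so the width is 4 − 1 = 3 and tw(G) ≤ 3. Conversely, {a, b, d, e} is a clique of size 4, and the vertices of any clique must share a bag in every tree decomposition; so some bag has ≥ 4 vertices and tw(G) ≥ 3. Hence tw(G) = 3 exactly.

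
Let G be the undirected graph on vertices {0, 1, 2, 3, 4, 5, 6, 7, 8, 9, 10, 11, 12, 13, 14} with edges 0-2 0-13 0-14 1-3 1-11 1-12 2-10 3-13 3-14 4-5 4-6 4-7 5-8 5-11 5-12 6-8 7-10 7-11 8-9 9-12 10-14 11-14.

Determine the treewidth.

3

A width-3 tree decomposition is:
Bags: B1 = {0, 2, 3, 13}  B2 = {0, 2, 3, 14}  B3 = {2, 3, 10, 14}  B4 = {1, 3, 10, 14}  B5 = {1, 10, 11, 14}  B6 = {1, 7, 10, 11}  B7 = {1, 7, 11, 12}  B8 = {5, 7, 11, 12}  B9 = {4, 5, 7, 12}  B10 = {4, 5, 9, 12}  B11 = {4, 5, 8, 9}  B12 = {4, 6, 8, 9}
Tree: B1–B2, B2–B3, B3–B4, B4–B5, B5–B6, B6–B7, B7–B8, B8–B9, B9–B10, B10–B11, B11–B12
Every bag has size at most 4, so the width is 4 − 1 = 3 and tw(G) ≤ 3. For the lower bound: the 4 vertex sets {0,2,13}, {3}, {14}, {1,7,10,11} are disjoint, each induces a connected subgraph, and every pair is joined by at least one edge of G. Contracting each set to a single vertex therefore yields K_{4} as a minor, and since treewidth is minor-monotone, tw(G) ≥ tw(K_{4}) = 3. The upper and lower bounds meet at 3, so that is the treewidth.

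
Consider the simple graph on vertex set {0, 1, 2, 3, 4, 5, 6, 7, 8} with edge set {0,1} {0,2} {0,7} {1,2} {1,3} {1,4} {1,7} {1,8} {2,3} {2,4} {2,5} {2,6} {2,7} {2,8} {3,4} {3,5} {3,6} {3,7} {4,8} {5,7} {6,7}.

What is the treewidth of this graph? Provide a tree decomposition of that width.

Treewidth 3.
Bags: B1 = {1, 2, 3, 7}  B2 = {2, 3, 6, 7}  B3 = {1, 2, 3, 4}  B4 = {0, 1, 2, 7}  B5 = {2, 3, 5, 7}  B6 = {1, 2, 4, 8}
Tree: B1–B2, B1–B3, B1–B4, B1–B5, B3–B6

Every bag has size at most 4, so the width is 4 − 1 = 3 and tw(G) ≤ 3. On the other hand G contains the 4-clique {0, 1, 2, 7}. A clique must lie in a single bag of any decomposition, so no decomposition can have width below 3. The upper and lower bounds meet at 3, so that is the treewidth.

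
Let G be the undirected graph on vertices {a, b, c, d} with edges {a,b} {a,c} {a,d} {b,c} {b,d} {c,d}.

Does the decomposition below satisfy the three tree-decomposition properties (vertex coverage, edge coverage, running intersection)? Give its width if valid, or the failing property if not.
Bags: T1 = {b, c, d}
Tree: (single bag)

A tree decomposition must satisfy three properties: every vertex lies in some bag; for every edge, both endpoints lie together in some bag; and for every vertex, the bags containing it form a connected subtree. Here vertex a appears in no bag, so the decomposition is invalid.

No — vertex a appears in no bag.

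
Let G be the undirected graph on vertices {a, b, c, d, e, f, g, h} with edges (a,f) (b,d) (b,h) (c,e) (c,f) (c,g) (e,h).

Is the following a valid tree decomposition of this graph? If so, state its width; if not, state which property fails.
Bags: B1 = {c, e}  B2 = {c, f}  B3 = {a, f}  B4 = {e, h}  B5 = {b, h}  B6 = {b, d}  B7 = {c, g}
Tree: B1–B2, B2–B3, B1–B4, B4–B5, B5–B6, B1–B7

Yes; width 1.

Every vertex of G appears in some bag (union = {a, b, c, d, e, f, g, h}); every edge is covered by a bag; and for each vertex v the set of bags containing v is connected in the bag tree. The decomposition is therefore valid. The largest bag has 2 vertices, so the width is 1.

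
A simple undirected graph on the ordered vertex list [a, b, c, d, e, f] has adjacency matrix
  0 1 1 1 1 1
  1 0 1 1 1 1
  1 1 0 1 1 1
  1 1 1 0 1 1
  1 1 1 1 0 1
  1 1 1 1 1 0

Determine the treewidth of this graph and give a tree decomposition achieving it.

Treewidth 5.
One optimal decomposition is:
Bags: B1 = {a, b, c, d, e, f}
Tree: (single bag)

A single bag containing all 6 vertices is trivially a valid decomposition of width 5. For the lower bound, the 6 vertices {a, b, c, d, e, f} are pairwise adjacent, and any tree decomposition puts a clique entirely inside one bag — forcing width ≥ 5. Therefore the treewidth is 5.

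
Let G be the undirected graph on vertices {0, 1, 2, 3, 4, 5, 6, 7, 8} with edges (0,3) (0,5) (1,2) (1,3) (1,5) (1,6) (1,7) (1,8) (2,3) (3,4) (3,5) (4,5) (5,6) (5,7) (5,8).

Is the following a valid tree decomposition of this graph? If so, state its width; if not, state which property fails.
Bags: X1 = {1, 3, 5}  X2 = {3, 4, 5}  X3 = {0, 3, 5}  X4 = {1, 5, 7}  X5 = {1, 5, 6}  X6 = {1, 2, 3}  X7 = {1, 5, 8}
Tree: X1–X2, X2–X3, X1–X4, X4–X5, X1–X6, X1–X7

Vertex coverage: the bags together contain {0, 1, 2, 3, 4, 5, 6, 7, 8}, the full vertex set. Edge coverage: each edge of G has both endpoints in at least one bag. Running intersection: for every vertex, the bags containing it form a connected subtree. All three properties hold, so this is a valid tree decomposition of width max|bag| − 1 = 2, and hence tw(G) ≤ 2.

Yes; width 2.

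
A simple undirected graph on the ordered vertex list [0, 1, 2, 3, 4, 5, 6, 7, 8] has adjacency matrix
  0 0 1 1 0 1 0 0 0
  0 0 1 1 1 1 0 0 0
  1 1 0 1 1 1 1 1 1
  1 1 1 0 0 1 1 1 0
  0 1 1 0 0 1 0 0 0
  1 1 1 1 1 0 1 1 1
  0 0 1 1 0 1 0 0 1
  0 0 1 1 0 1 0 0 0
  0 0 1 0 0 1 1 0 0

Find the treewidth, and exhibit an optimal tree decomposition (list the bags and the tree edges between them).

Treewidth 3.
One optimal decomposition is:
Bags: B1 = {2, 3, 5, 7}  B2 = {1, 2, 3, 5}  B3 = {1, 2, 4, 5}  B4 = {0, 2, 3, 5}  B5 = {2, 3, 5, 6}  B6 = {2, 5, 6, 8}
Tree: B1–B2, B2–B3, B1–B4, B4–B5, B5–B6

Each bag holds 4 vertices, so the decomposition has width 3, which upper-bounds the treewidth. For the lower bound, the 4 vertices {2, 5, 6, 8} are pairwise adjacent, and any tree decomposition puts a clique entirely inside one bag — forcing width ≥ 3. The upper and lower bounds meet at 3, so that is the treewidth.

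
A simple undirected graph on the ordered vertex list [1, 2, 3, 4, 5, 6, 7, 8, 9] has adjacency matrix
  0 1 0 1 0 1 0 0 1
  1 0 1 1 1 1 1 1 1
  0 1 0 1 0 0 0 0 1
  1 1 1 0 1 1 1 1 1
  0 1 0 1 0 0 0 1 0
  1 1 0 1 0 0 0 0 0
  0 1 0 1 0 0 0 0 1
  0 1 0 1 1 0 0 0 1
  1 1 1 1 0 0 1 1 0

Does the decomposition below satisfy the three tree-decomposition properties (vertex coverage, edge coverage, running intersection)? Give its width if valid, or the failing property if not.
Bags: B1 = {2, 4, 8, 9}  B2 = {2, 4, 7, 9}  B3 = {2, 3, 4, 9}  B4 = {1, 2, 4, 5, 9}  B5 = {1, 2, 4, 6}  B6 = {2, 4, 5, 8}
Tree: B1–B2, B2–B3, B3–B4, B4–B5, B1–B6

A tree decomposition must satisfy three properties: every vertex lies in some bag; for every edge, both endpoints lie together in some bag; and for every vertex, the bags containing it form a connected subtree. Here bags containing vertex 5 are not connected in the tree, so the decomposition is invalid.

No — bags containing vertex 5 are not connected in the tree.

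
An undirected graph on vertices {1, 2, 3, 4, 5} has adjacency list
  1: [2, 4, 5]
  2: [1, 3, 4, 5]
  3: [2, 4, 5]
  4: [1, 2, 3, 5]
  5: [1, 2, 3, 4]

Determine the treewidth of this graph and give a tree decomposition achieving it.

Treewidth 3.
One optimal decomposition is:
Bags: B1 = {2, 3, 4, 5}  B2 = {1, 2, 4, 5}
Tree: B1–B2

Each bag holds 4 vertices, so the decomposition has width 3, which upper-bounds the treewidth. On the other hand G contains the 4-clique {1, 2, 4, 5}. A clique must lie in a single bag of any decomposition, so no decomposition can have width below 3. The upper and lower bounds meet at 3, so that is the treewidth.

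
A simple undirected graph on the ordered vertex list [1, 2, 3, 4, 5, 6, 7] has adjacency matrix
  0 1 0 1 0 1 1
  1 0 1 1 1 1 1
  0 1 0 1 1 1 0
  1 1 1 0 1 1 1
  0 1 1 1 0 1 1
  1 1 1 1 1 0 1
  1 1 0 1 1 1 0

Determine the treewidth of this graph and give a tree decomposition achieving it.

Every bag has size at most 5, so the width is 5 − 1 = 4 and tw(G) ≤ 4. For the lower bound, the 5 vertices {1, 2, 4, 6, 7} are pairwise adjacent, and any tree decomposition puts a clique entirely inside one bag — forcing width ≥ 4. Combining the bounds, tw(G) = 4.

Treewidth 4.
One optimal decomposition is:
Bags: B1 = {2, 4, 5, 6, 7}  B2 = {2, 3, 4, 5, 6}  B3 = {1, 2, 4, 6, 7}
Tree: B1–B2, B1–B3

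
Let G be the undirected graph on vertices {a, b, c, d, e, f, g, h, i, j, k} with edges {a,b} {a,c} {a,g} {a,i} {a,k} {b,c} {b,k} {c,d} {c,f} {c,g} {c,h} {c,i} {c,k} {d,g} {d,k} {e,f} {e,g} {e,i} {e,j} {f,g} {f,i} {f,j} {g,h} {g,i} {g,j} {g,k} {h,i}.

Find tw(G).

3

A width-3 tree decomposition is:
Bags: B1 = {a, c, g, k}  B2 = {a, b, c, k}  B3 = {a, c, g, i}  B4 = {c, f, g, i}  B5 = {c, g, h, i}  B6 = {c, d, g, k}  B7 = {e, f, g, i}  B8 = {e, f, g, j}
Tree: B1–B2, B1–B3, B3–B4, B3–B5, B1–B6, B4–B7, B7–B8
The largest bag has 4 vertices, giving width 3; this decomposition certifies tw(G) ≤ 3. Conversely, {e, f, g, j} is a clique of size 4, and the vertices of any clique must share a bag in every tree decomposition; so some bag has ≥ 4 vertices and tw(G) ≥ 3. The upper and lower bounds meet at 3, so that is the treewidth.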